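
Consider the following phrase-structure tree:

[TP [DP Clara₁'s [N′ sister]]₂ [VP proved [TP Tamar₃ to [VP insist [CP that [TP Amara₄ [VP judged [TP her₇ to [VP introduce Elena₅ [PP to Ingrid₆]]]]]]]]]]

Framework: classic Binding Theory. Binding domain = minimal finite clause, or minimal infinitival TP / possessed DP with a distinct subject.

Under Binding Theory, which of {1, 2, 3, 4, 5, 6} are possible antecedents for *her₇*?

{1, 2, 3}

*her* is a pronoun, so Principle B applies: it must be free in its binding domain.
Binding domain of *her₇*: the embedded TP, whose subject is Amara₄.
*Clara₁* and the pronoun do not c-command one another → neither Principle B nor Principle C is at stake; coindexation permitted.
*[Clara₁'s sister]₂* c-commands the pronoun but from outside its binding domain, and is not c-commanded by it → coindexation permitted.
*Tamar₃* c-commands the pronoun but from outside its binding domain, and is not c-commanded by it → coindexation permitted.
*Amara₄* c-commands the pronoun within its binding domain → coindexation would violate Principle B.
*Elena₅*: the pronoun c-commands this R-expression → coindexation would violate Principle C on *Elena₅*.
*Ingrid₆*: the pronoun c-commands this R-expression → coindexation would violate Principle C on *Ingrid₆*.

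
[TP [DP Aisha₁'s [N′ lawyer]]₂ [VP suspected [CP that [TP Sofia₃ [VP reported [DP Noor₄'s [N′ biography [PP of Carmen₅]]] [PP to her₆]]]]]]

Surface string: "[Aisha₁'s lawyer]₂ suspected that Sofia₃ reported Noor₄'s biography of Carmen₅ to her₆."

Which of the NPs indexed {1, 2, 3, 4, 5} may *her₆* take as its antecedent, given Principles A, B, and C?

*her* is a pronoun, so Principle B applies: it must be free in its binding domain.
Binding domain of *her₆*: the embedded TP, whose subject is Sofia₃.
*Aisha₁* and the pronoun do not c-command one another → neither Principle B nor Principle C is at stake; coindexation permitted.
*[Aisha₁'s lawyer]₂* c-commands the pronoun but from outside its binding domain, and is not c-commanded by it → coindexation permitted.
*Sofia₃* c-commands the pronoun within its binding domain → coindexation would violate Principle B.
*Noor₄* and the pronoun do not c-command one another → neither Principle B nor Principle C is at stake; coindexation permitted.
*Carmen₅* and the pronoun do not c-command one another → neither Principle B nor Principle C is at stake; coindexation permitted.

{1, 2, 4, 5}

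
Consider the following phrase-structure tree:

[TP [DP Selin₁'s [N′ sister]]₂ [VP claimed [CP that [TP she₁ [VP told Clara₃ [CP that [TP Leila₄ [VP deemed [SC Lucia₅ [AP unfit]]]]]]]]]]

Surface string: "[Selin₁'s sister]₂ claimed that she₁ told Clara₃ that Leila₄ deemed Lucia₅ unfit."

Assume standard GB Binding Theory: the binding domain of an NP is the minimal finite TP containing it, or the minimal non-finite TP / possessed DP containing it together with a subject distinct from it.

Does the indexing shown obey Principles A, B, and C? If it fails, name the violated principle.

The two coindexed NPs are *Selin₁* and *she₁*.
*she₁* is a pronoun; nothing c-commands it within its binding domain (the embedded TP.), so Principle B holds trivially.
*Selin₁* is an R-expression; *she₁* does not c-command it, and no other NP shares its index, so Principle C is satisfied.
All principles are respected.

grammatical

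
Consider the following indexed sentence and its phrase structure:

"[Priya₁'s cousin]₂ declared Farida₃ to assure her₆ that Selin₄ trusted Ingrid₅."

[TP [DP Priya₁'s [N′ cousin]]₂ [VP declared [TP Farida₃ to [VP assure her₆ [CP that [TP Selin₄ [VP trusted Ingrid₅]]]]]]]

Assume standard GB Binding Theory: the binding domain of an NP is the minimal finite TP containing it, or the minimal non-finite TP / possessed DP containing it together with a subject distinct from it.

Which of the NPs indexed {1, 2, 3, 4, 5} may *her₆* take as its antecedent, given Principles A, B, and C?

*her* is a pronoun, so Principle B applies: it must be free in its binding domain.
Binding domain of *her₆*: the embedded TP, whose subject is Farida₃.
*Priya₁* and the pronoun do not c-command one another → neither Principle B nor Principle C is at stake; coindexation permitted.
*[Priya₁'s cousin]₂* c-commands the pronoun but from outside its binding domain, and is not c-commanded by it → coindexation permitted.
*Farida₃* c-commands the pronoun within its binding domain → coindexation would violate Principle B.
*Selin₄*: the pronoun c-commands this R-expression → coindexation would violate Principle C on *Selin₄*.
*Ingrid₅*: the pronoun c-commands this R-expression → coindexation would violate Principle C on *Ingrid₅*.

{1, 2}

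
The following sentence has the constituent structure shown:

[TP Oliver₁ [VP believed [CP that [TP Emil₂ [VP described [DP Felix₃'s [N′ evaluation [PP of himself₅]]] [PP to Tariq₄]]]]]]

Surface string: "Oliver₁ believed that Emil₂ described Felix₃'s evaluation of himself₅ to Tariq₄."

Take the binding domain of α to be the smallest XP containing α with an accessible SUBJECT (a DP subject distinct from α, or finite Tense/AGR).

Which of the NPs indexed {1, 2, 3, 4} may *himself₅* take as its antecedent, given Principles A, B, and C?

{3}

*himself* is an anaphor, so Principle A applies: it must be bound in its binding domain.
Binding domain of *himself₅*: the possessed DP, whose subject is Felix₃.
*Oliver₁* c-commands the anaphor but is outside its binding domain → cannot satisfy Principle A.
*Emil₂* c-commands the anaphor but is outside its binding domain → cannot satisfy Principle A.
*Felix₃* c-commands the anaphor within its binding domain → licit binder.
*Tariq₄* does not c-command the anaphor → cannot bind it.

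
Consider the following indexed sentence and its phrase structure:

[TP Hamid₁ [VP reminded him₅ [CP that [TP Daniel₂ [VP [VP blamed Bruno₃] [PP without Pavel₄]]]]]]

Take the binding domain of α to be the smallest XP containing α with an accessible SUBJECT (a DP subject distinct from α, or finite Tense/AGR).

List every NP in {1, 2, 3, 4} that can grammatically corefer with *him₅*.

*him* is a pronoun, so Principle B applies: it must be free in its binding domain.
Binding domain of *him₅*: the matrix TP, whose subject is Hamid₁.
*Hamid₁* c-commands the pronoun within its binding domain → coindexation would violate Principle B.
*Daniel₂*: the pronoun c-commands this R-expression → coindexation would violate Principle C on *Daniel₂*.
*Bruno₃*: the pronoun c-commands this R-expression → coindexation would violate Principle C on *Bruno₃*.
*Pavel₄*: the pronoun c-commands this R-expression → coindexation would violate Principle C on *Pavel₄*.

none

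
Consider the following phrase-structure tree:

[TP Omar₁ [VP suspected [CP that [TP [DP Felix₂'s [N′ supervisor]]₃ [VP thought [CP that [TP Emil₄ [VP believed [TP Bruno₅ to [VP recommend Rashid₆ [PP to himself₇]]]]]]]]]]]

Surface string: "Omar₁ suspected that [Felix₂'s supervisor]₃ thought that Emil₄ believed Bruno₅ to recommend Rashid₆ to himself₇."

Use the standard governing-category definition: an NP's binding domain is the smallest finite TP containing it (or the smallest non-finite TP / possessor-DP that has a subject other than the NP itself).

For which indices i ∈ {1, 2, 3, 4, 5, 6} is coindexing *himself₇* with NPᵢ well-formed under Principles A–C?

{5, 6}

*himself* is an anaphor, so Principle A applies: it must be bound in its binding domain.
Binding domain of *himself₇*: the embedded TP, whose subject is Bruno₅.
*Omar₁* c-commands the anaphor but is outside its binding domain → cannot satisfy Principle A.
*Felix₂* does not c-command the anaphor → cannot bind it.
*[Felix₂'s supervisor]₃* c-commands the anaphor but is outside its binding domain → cannot satisfy Principle A.
*Emil₄* c-commands the anaphor but is outside its binding domain → cannot satisfy Principle A.
*Bruno₅* c-commands the anaphor within its binding domain → licit binder.
*Rashid₆* c-commands the anaphor within its binding domain → licit binder.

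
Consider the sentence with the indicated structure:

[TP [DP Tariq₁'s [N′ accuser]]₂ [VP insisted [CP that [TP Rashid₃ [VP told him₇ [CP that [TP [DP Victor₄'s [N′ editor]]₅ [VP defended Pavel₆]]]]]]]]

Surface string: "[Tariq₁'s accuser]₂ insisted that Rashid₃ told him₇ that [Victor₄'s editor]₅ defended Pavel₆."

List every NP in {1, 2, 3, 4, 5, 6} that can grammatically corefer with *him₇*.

*him* is a pronoun, so Principle B applies: it must be free in its binding domain.
Binding domain of *him₇*: the embedded TP, whose subject is Rashid₃.
*Tariq₁* and the pronoun do not c-command one another → neither Principle B nor Principle C is at stake; coindexation permitted.
*[Tariq₁'s accuser]₂* c-commands the pronoun but from outside its binding domain, and is not c-commanded by it → coindexation permitted.
*Rashid₃* c-commands the pronoun within its binding domain → coindexation would violate Principle B.
*Victor₄*: the pronoun c-commands this R-expression → coindexation would violate Principle C on *Victor₄*.
*[Victor₄'s editor]₅*: the pronoun c-commands this R-expression → coindexation would violate Principle C on *[Victor₄'s editor]₅*.
*Pavel₆*: the pronoun c-commands this R-expression → coindexation would violate Principle C on *Pavel₆*.

{1, 2}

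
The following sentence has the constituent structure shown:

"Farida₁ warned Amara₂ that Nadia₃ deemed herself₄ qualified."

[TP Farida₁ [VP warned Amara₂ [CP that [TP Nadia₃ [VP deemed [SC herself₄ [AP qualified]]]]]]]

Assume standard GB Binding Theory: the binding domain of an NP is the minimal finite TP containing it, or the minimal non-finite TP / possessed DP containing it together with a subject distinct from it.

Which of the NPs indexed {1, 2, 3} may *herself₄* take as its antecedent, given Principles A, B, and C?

{3}

*herself* is an anaphor, so Principle A applies: it must be bound in its binding domain.
Binding domain of *herself₄*: the embedded TP, whose subject is Nadia₃.
*Farida₁* c-commands the anaphor but is outside its binding domain → cannot satisfy Principle A.
*Amara₂* c-commands the anaphor but is outside its binding domain → cannot satisfy Principle A.
*Nadia₃* c-commands the anaphor within its binding domain → licit binder.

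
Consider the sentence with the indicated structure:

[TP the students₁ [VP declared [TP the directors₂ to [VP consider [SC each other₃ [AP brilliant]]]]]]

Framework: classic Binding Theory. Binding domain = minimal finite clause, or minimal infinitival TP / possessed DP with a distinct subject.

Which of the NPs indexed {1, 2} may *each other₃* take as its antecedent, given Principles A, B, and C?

*each other* is an anaphor, so Principle A applies: it must be bound in its binding domain.
Binding domain of *each other₃*: the embedded TP, whose subject is the directors₂.
*the students₁* c-commands the anaphor but is outside its binding domain → cannot satisfy Principle A.
*the directors₂* c-commands the anaphor within its binding domain → licit binder.

{2}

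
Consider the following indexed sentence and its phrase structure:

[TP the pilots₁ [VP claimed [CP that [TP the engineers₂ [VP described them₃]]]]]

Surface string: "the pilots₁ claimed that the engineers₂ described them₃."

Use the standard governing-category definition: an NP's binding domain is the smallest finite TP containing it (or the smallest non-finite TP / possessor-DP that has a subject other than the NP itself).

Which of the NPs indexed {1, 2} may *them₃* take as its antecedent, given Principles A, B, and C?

{1}

*them* is a pronoun, so Principle B applies: it must be free in its binding domain.
Binding domain of *them₃*: the embedded TP, whose subject is the engineers₂.
*the pilots₁* c-commands the pronoun but from outside its binding domain, and is not c-commanded by it → coindexation permitted.
*the engineers₂* c-commands the pronoun within its binding domain → coindexation would violate Principle B.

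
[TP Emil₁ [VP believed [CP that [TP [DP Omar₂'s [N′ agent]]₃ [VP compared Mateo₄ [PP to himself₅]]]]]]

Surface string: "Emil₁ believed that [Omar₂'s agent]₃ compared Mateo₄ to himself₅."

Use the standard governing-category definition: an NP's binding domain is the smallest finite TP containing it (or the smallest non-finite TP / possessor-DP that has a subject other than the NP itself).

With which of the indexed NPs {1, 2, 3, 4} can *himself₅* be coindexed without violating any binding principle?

{3, 4}

*himself* is an anaphor, so Principle A applies: it must be bound in its binding domain.
Binding domain of *himself₅*: the embedded TP, whose subject is [Omar₂'s agent]₃.
*Emil₁* c-commands the anaphor but is outside its binding domain → cannot satisfy Principle A.
*Omar₂* does not c-command the anaphor → cannot bind it.
*[Omar₂'s agent]₃* c-commands the anaphor within its binding domain → licit binder.
*Mateo₄* c-commands the anaphor within its binding domain → licit binder.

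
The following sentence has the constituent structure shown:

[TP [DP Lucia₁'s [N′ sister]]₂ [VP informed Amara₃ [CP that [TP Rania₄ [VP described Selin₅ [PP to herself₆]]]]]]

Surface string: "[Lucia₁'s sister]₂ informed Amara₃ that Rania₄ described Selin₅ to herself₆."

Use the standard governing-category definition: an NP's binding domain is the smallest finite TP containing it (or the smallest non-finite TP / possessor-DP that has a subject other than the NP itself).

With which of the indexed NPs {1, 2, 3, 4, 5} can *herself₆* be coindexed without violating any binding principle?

*herself* is an anaphor, so Principle A applies: it must be bound in its binding domain.
Binding domain of *herself₆*: the embedded TP, whose subject is Rania₄.
*Lucia₁* does not c-command the anaphor → cannot bind it.
*[Lucia₁'s sister]₂* c-commands the anaphor but is outside its binding domain → cannot satisfy Principle A.
*Amara₃* c-commands the anaphor but is outside its binding domain → cannot satisfy Principle A.
*Rania₄* c-commands the anaphor within its binding domain → licit binder.
*Selin₅* c-commands the anaphor within its binding domain → licit binder.

{4, 5}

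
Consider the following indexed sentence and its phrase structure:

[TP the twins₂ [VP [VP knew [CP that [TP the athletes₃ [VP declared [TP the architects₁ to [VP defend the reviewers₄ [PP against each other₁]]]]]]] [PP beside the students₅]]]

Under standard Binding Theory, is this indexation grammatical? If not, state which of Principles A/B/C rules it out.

grammatical

The two coindexed NPs are *the architects₁* and *each other₁*.
*each other₁* is an anaphor; its binding domain is the embedded TP, whose subject is the architects₁. *the architects₁* c-commands it within that domain and shares its index, so Principle A is satisfied.
*the architects₁* is an R-expression; *each other₁* does not c-command it, and no other NP shares its index, so Principle C is satisfied.
All principles are respected.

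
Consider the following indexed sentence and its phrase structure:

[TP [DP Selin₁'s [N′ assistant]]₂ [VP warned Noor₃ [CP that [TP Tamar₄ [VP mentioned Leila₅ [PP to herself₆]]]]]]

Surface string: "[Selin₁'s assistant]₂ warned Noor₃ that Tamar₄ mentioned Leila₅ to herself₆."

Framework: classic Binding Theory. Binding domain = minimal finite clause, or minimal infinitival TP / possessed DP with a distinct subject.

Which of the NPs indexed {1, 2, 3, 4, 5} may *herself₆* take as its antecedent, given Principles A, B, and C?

{4, 5}

*herself* is an anaphor, so Principle A applies: it must be bound in its binding domain.
Binding domain of *herself₆*: the embedded TP, whose subject is Tamar₄.
*Selin₁* does not c-command the anaphor → cannot bind it.
*[Selin₁'s assistant]₂* c-commands the anaphor but is outside its binding domain → cannot satisfy Principle A.
*Noor₃* c-commands the anaphor but is outside its binding domain → cannot satisfy Principle A.
*Tamar₄* c-commands the anaphor within its binding domain → licit binder.
*Leila₅* c-commands the anaphor within its binding domain → licit binder.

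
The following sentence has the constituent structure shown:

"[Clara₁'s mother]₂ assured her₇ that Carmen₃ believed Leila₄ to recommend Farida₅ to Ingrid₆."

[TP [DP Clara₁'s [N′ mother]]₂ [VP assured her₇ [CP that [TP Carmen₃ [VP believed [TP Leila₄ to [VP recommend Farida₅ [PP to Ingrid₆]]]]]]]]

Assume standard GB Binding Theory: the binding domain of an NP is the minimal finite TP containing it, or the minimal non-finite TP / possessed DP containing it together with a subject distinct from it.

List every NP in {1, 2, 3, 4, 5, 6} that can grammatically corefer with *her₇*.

{1}

*her* is a pronoun, so Principle B applies: it must be free in its binding domain.
Binding domain of *her₇*: the matrix TP, whose subject is [Clara₁'s mother]₂.
*Clara₁* and the pronoun do not c-command one another → neither Principle B nor Principle C is at stake; coindexation permitted.
*[Clara₁'s mother]₂* c-commands the pronoun within its binding domain → coindexation would violate Principle B.
*Carmen₃*: the pronoun c-commands this R-expression → coindexation would violate Principle C on *Carmen₃*.
*Leila₄*: the pronoun c-commands this R-expression → coindexation would violate Principle C on *Leila₄*.
*Farida₅*: the pronoun c-commands this R-expression → coindexation would violate Principle C on *Farida₅*.
*Ingrid₆*: the pronoun c-commands this R-expression → coindexation would violate Principle C on *Ingrid₆*.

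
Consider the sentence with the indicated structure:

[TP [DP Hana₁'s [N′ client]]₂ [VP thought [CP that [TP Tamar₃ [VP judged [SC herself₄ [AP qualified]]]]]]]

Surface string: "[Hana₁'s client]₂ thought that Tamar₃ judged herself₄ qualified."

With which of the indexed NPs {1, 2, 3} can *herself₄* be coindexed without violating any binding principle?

{3}

*herself* is an anaphor, so Principle A applies: it must be bound in its binding domain.
Binding domain of *herself₄*: the embedded TP, whose subject is Tamar₃.
*Hana₁* does not c-command the anaphor → cannot bind it.
*[Hana₁'s client]₂* c-commands the anaphor but is outside its binding domain → cannot satisfy Principle A.
*Tamar₃* c-commands the anaphor within its binding domain → licit binder.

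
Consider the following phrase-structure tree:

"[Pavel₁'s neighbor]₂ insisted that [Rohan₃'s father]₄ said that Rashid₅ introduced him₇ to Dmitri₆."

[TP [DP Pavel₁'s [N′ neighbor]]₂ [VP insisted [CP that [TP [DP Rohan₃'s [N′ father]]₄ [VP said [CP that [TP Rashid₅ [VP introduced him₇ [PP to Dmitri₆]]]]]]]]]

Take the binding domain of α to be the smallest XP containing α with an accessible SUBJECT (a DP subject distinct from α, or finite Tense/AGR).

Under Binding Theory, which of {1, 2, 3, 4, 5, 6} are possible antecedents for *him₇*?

{1, 2, 3, 4}

*him* is a pronoun, so Principle B applies: it must be free in its binding domain.
Binding domain of *him₇*: the embedded TP, whose subject is Rashid₅.
*Pavel₁* and the pronoun do not c-command one another → neither Principle B nor Principle C is at stake; coindexation permitted.
*[Pavel₁'s neighbor]₂* c-commands the pronoun but from outside its binding domain, and is not c-commanded by it → coindexation permitted.
*Rohan₃* and the pronoun do not c-command one another → neither Principle B nor Principle C is at stake; coindexation permitted.
*[Rohan₃'s father]₄* c-commands the pronoun but from outside its binding domain, and is not c-commanded by it → coindexation permitted.
*Rashid₅* c-commands the pronoun within its binding domain → coindexation would violate Principle B.
*Dmitri₆*: the pronoun c-commands this R-expression → coindexation would violate Principle C on *Dmitri₆*.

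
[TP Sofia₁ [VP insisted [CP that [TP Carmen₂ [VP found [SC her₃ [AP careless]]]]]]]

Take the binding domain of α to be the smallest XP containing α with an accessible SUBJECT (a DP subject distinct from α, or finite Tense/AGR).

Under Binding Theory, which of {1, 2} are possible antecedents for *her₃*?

{1}

*her* is a pronoun, so Principle B applies: it must be free in its binding domain.
Binding domain of *her₃*: the embedded TP, whose subject is Carmen₂.
*Sofia₁* c-commands the pronoun but from outside its binding domain, and is not c-commanded by it → coindexation permitted.
*Carmen₂* c-commands the pronoun within its binding domain → coindexation would violate Principle B.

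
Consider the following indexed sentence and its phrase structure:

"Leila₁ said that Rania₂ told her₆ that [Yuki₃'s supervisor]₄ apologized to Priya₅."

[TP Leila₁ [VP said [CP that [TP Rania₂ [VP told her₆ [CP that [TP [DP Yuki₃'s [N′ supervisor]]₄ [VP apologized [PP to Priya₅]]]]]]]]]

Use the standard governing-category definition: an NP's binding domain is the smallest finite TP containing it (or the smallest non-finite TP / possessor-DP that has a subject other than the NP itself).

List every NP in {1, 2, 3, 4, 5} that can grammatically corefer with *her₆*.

{1}

*her* is a pronoun, so Principle B applies: it must be free in its binding domain.
Binding domain of *her₆*: the embedded TP, whose subject is Rania₂.
*Leila₁* c-commands the pronoun but from outside its binding domain, and is not c-commanded by it → coindexation permitted.
*Rania₂* c-commands the pronoun within its binding domain → coindexation would violate Principle B.
*Yuki₃*: the pronoun c-commands this R-expression → coindexation would violate Principle C on *Yuki₃*.
*[Yuki₃'s supervisor]₄*: the pronoun c-commands this R-expression → coindexation would violate Principle C on *[Yuki₃'s supervisor]₄*.
*Priya₅*: the pronoun c-commands this R-expression → coindexation would violate Principle C on *Priya₅*.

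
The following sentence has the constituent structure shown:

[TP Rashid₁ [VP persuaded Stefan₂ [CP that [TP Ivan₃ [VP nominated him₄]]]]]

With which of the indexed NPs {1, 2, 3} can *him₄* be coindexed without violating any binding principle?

*him* is a pronoun, so Principle B applies: it must be free in its binding domain.
Binding domain of *him₄*: the embedded TP, whose subject is Ivan₃.
*Rashid₁* c-commands the pronoun but from outside its binding domain, and is not c-commanded by it → coindexation permitted.
*Stefan₂* c-commands the pronoun but from outside its binding domain, and is not c-commanded by it → coindexation permitted.
*Ivan₃* c-commands the pronoun within its binding domain → coindexation would violate Principle B.

{1, 2}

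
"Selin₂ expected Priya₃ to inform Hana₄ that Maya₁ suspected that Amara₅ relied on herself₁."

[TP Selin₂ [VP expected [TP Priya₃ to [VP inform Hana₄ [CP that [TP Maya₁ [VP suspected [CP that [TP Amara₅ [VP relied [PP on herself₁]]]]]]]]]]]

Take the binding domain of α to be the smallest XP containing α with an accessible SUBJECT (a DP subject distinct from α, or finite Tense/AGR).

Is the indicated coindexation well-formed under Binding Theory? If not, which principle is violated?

The two coindexed NPs are *Maya₁* and *herself₁*.
*herself₁* is an anaphor. Principle A requires it to be bound within its binding domain — the embedded TP, whose subject is Amara₅.
Within that domain it is c-commanded by *Amara₅*, which does not share its index.
*Maya₁* does c-command the anaphor, but from outside its binding domain.
The anaphor is unbound in its domain → Principle A violation.

Principle A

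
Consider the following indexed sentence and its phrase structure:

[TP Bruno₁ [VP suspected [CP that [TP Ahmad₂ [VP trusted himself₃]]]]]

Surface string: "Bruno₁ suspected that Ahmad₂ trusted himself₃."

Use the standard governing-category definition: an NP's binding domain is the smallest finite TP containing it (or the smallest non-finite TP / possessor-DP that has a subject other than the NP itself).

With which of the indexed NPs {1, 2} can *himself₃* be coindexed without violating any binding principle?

*himself* is an anaphor, so Principle A applies: it must be bound in its binding domain.
Binding domain of *himself₃*: the embedded TP, whose subject is Ahmad₂.
*Bruno₁* c-commands the anaphor but is outside its binding domain → cannot satisfy Principle A.
*Ahmad₂* c-commands the anaphor within its binding domain → licit binder.

{2}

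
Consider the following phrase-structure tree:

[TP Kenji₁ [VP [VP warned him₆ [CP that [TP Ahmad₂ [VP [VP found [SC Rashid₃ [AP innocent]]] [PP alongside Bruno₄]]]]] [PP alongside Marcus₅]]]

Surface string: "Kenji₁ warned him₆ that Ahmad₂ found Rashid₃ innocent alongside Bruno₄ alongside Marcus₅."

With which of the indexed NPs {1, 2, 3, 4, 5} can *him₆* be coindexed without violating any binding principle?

*him* is a pronoun, so Principle B applies: it must be free in its binding domain.
Binding domain of *him₆*: the matrix TP, whose subject is Kenji₁.
*Kenji₁* c-commands the pronoun within its binding domain → coindexation would violate Principle B.
*Ahmad₂*: the pronoun c-commands this R-expression → coindexation would violate Principle C on *Ahmad₂*.
*Rashid₃*: the pronoun c-commands this R-expression → coindexation would violate Principle C on *Rashid₃*.
*Bruno₄*: the pronoun c-commands this R-expression → coindexation would violate Principle C on *Bruno₄*.
*Marcus₅* and the pronoun do not c-command one another → neither Principle B nor Principle C is at stake; coindexation permitted.

{5}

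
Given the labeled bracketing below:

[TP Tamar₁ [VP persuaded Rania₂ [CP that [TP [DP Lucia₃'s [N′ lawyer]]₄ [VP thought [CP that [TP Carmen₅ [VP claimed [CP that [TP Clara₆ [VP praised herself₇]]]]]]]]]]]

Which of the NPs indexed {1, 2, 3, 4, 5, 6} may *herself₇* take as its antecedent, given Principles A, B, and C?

{6}

*herself* is an anaphor, so Principle A applies: it must be bound in its binding domain.
Binding domain of *herself₇*: the embedded TP, whose subject is Clara₆.
*Tamar₁* c-commands the anaphor but is outside its binding domain → cannot satisfy Principle A.
*Rania₂* c-commands the anaphor but is outside its binding domain → cannot satisfy Principle A.
*Lucia₃* does not c-command the anaphor → cannot bind it.
*[Lucia₃'s lawyer]₄* c-commands the anaphor but is outside its binding domain → cannot satisfy Principle A.
*Carmen₅* c-commands the anaphor but is outside its binding domain → cannot satisfy Principle A.
*Clara₆* c-commands the anaphor within its binding domain → licit binder.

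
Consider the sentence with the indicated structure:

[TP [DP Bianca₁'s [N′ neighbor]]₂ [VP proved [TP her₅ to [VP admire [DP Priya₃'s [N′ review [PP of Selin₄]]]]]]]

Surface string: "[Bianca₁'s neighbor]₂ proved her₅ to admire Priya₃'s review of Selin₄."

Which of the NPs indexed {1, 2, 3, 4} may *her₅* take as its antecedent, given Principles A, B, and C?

{1}

*her* is a pronoun, so Principle B applies: it must be free in its binding domain.
Binding domain of *her₅*: the matrix TP, whose subject is [Bianca₁'s neighbor]₂.
*Bianca₁* and the pronoun do not c-command one another → neither Principle B nor Principle C is at stake; coindexation permitted.
*[Bianca₁'s neighbor]₂* c-commands the pronoun within its binding domain → coindexation would violate Principle B.
*Priya₃*: the pronoun c-commands this R-expression → coindexation would violate Principle C on *Priya₃*.
*Selin₄*: the pronoun c-commands this R-expression → coindexation would violate Principle C on *Selin₄*.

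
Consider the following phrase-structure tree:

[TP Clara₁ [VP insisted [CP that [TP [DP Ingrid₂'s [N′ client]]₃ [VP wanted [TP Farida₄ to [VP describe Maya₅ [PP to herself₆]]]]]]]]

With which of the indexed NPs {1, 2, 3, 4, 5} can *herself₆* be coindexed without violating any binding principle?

{4, 5}

*herself* is an anaphor, so Principle A applies: it must be bound in its binding domain.
Binding domain of *herself₆*: the embedded TP, whose subject is Farida₄.
*Clara₁* c-commands the anaphor but is outside its binding domain → cannot satisfy Principle A.
*Ingrid₂* does not c-command the anaphor → cannot bind it.
*[Ingrid₂'s client]₃* c-commands the anaphor but is outside its binding domain → cannot satisfy Principle A.
*Farida₄* c-commands the anaphor within its binding domain → licit binder.
*Maya₅* c-commands the anaphor within its binding domain → licit binder.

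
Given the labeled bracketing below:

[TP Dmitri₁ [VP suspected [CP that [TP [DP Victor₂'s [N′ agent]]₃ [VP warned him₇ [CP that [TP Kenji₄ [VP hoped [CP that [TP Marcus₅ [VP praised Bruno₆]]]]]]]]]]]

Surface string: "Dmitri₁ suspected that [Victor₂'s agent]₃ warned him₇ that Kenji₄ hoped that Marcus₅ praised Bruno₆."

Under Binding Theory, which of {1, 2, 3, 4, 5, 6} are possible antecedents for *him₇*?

{1, 2}

*him* is a pronoun, so Principle B applies: it must be free in its binding domain.
Binding domain of *him₇*: the embedded TP, whose subject is [Victor₂'s agent]₃.
*Dmitri₁* c-commands the pronoun but from outside its binding domain, and is not c-commanded by it → coindexation permitted.
*Victor₂* and the pronoun do not c-command one another → neither Principle B nor Principle C is at stake; coindexation permitted.
*[Victor₂'s agent]₃* c-commands the pronoun within its binding domain → coindexation would violate Principle B.
*Kenji₄*: the pronoun c-commands this R-expression → coindexation would violate Principle C on *Kenji₄*.
*Marcus₅*: the pronoun c-commands this R-expression → coindexation would violate Principle C on *Marcus₅*.
*Bruno₆*: the pronoun c-commands this R-expression → coindexation would violate Principle C on *Bruno₆*.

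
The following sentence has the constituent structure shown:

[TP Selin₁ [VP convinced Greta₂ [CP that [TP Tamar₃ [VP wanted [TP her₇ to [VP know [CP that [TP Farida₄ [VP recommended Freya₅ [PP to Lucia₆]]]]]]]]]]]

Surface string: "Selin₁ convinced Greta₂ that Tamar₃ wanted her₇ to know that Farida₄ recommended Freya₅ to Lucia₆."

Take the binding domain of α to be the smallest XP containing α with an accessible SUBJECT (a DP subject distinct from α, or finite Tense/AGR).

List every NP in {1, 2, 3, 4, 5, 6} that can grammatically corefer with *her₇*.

{1, 2}

*her* is a pronoun, so Principle B applies: it must be free in its binding domain.
Binding domain of *her₇*: the embedded TP, whose subject is Tamar₃.
*Selin₁* c-commands the pronoun but from outside its binding domain, and is not c-commanded by it → coindexation permitted.
*Greta₂* c-commands the pronoun but from outside its binding domain, and is not c-commanded by it → coindexation permitted.
*Tamar₃* c-commands the pronoun within its binding domain → coindexation would violate Principle B.
*Farida₄*: the pronoun c-commands this R-expression → coindexation would violate Principle C on *Farida₄*.
*Freya₅*: the pronoun c-commands this R-expression → coindexation would violate Principle C on *Freya₅*.
*Lucia₆*: the pronoun c-commands this R-expression → coindexation would violate Principle C on *Lucia₆*.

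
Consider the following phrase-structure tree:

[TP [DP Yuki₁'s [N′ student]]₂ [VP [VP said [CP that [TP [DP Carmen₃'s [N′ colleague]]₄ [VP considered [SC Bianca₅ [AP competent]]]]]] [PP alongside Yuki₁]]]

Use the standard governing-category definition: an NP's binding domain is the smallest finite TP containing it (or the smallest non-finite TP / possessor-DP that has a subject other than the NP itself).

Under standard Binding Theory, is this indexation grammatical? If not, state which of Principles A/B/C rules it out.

The two coindexed NPs are *Yuki₁* and *Yuki₁*.
*Yuki₁* is an R-expression; no coindexed NP c-commands it, so Principle C holds.
*Yuki₁* is an R-expression; *Yuki₁* does not c-command it, and no other NP shares its index, so Principle C is satisfied.
All principles are respected.

grammatical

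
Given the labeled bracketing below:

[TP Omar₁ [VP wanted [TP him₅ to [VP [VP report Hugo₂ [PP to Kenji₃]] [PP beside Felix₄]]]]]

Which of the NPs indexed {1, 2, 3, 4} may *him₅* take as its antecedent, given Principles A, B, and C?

none

*him* is a pronoun, so Principle B applies: it must be free in its binding domain.
Binding domain of *him₅*: the matrix TP, whose subject is Omar₁.
*Omar₁* c-commands the pronoun within its binding domain → coindexation would violate Principle B.
*Hugo₂*: the pronoun c-commands this R-expression → coindexation would violate Principle C on *Hugo₂*.
*Kenji₃*: the pronoun c-commands this R-expression → coindexation would violate Principle C on *Kenji₃*.
*Felix₄*: the pronoun c-commands this R-expression → coindexation would violate Principle C on *Felix₄*.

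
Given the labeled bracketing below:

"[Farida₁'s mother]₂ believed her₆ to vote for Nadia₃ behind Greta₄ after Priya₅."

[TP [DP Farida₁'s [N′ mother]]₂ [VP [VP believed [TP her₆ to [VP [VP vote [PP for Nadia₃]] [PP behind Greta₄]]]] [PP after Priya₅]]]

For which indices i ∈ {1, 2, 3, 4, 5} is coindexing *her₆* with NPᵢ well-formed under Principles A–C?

{1, 5}

*her* is a pronoun, so Principle B applies: it must be free in its binding domain.
Binding domain of *her₆*: the matrix TP, whose subject is [Farida₁'s mother]₂.
*Farida₁* and the pronoun do not c-command one another → neither Principle B nor Principle C is at stake; coindexation permitted.
*[Farida₁'s mother]₂* c-commands the pronoun within its binding domain → coindexation would violate Principle B.
*Nadia₃*: the pronoun c-commands this R-expression → coindexation would violate Principle C on *Nadia₃*.
*Greta₄*: the pronoun c-commands this R-expression → coindexation would violate Principle C on *Greta₄*.
*Priya₅* and the pronoun do not c-command one another → neither Principle B nor Principle C is at stake; coindexation permitted.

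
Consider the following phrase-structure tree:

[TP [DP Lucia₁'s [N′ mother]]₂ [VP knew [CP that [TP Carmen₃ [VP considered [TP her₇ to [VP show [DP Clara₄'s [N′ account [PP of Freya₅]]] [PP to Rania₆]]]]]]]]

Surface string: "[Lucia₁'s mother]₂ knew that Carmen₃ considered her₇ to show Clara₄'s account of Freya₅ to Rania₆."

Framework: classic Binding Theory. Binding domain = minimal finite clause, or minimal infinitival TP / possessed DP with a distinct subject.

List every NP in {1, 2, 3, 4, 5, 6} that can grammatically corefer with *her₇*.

{1, 2}

*her* is a pronoun, so Principle B applies: it must be free in its binding domain.
Binding domain of *her₇*: the embedded TP, whose subject is Carmen₃.
*Lucia₁* and the pronoun do not c-command one another → neither Principle B nor Principle C is at stake; coindexation permitted.
*[Lucia₁'s mother]₂* c-commands the pronoun but from outside its binding domain, and is not c-commanded by it → coindexation permitted.
*Carmen₃* c-commands the pronoun within its binding domain → coindexation would violate Principle B.
*Clara₄*: the pronoun c-commands this R-expression → coindexation would violate Principle C on *Clara₄*.
*Freya₅*: the pronoun c-commands this R-expression → coindexation would violate Principle C on *Freya₅*.
*Rania₆*: the pronoun c-commands this R-expression → coindexation would violate Principle C on *Rania₆*.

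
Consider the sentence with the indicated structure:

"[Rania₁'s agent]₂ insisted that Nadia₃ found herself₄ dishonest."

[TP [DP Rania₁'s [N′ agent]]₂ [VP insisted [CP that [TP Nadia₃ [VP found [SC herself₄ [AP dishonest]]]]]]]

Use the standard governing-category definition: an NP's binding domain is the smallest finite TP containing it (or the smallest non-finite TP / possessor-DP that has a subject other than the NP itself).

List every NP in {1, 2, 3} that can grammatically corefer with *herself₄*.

*herself* is an anaphor, so Principle A applies: it must be bound in its binding domain.
Binding domain of *herself₄*: the embedded TP, whose subject is Nadia₃.
*Rania₁* does not c-command the anaphor → cannot bind it.
*[Rania₁'s agent]₂* c-commands the anaphor but is outside its binding domain → cannot satisfy Principle A.
*Nadia₃* c-commands the anaphor within its binding domain → licit binder.

{3}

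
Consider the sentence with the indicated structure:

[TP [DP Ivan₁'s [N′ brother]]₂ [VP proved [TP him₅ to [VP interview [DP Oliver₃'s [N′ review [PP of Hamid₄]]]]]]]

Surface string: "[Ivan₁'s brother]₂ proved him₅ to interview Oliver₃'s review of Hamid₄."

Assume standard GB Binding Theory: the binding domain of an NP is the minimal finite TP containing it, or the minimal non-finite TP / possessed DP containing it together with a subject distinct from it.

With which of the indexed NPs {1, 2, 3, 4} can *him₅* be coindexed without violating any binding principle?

{1}

*him* is a pronoun, so Principle B applies: it must be free in its binding domain.
Binding domain of *him₅*: the matrix TP, whose subject is [Ivan₁'s brother]₂.
*Ivan₁* and the pronoun do not c-command one another → neither Principle B nor Principle C is at stake; coindexation permitted.
*[Ivan₁'s brother]₂* c-commands the pronoun within its binding domain → coindexation would violate Principle B.
*Oliver₃*: the pronoun c-commands this R-expression → coindexation would violate Principle C on *Oliver₃*.
*Hamid₄*: the pronoun c-commands this R-expression → coindexation would violate Principle C on *Hamid₄*.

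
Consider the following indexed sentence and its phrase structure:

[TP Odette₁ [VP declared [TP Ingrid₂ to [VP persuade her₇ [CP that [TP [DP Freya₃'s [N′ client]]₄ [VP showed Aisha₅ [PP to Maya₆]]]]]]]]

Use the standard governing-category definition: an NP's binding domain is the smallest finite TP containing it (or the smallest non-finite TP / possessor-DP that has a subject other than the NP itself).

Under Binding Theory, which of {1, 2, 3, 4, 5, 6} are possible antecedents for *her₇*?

*her* is a pronoun, so Principle B applies: it must be free in its binding domain.
Binding domain of *her₇*: the embedded TP, whose subject is Ingrid₂.
*Odette₁* c-commands the pronoun but from outside its binding domain, and is not c-commanded by it → coindexation permitted.
*Ingrid₂* c-commands the pronoun within its binding domain → coindexation would violate Principle B.
*Freya₃*: the pronoun c-commands this R-expression → coindexation would violate Principle C on *Freya₃*.
*[Freya₃'s client]₄*: the pronoun c-commands this R-expression → coindexation would violate Principle C on *[Freya₃'s client]₄*.
*Aisha₅*: the pronoun c-commands this R-expression → coindexation would violate Principle C on *Aisha₅*.
*Maya₆*: the pronoun c-commands this R-expression → coindexation would violate Principle C on *Maya₆*.

{1}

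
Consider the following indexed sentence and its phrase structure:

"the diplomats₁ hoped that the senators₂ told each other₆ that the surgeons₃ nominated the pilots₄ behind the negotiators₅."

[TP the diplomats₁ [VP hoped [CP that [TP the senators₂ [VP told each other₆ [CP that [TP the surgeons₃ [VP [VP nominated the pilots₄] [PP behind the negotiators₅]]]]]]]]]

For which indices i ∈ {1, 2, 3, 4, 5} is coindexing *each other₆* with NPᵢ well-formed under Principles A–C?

{2}

*each other* is an anaphor, so Principle A applies: it must be bound in its binding domain.
Binding domain of *each other₆*: the embedded TP, whose subject is the senators₂.
*the diplomats₁* c-commands the anaphor but is outside its binding domain → cannot satisfy Principle A.
*the senators₂* c-commands the anaphor within its binding domain → licit binder.
*the surgeons₃* does not c-command the anaphor → cannot bind it.
*the pilots₄* does not c-command the anaphor → cannot bind it.
*the negotiators₅* does not c-command the anaphor → cannot bind it.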